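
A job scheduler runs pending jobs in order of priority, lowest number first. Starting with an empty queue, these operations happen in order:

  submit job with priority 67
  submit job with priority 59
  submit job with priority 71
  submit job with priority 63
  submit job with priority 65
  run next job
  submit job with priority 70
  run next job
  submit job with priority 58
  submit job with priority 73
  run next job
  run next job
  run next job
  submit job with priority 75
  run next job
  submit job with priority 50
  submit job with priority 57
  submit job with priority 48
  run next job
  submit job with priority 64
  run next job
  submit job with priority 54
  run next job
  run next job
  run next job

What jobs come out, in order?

insert 67 → {67}
insert 59 → {59, 67}
insert 71 → {59, 67, 71}
insert 63 → {59, 63, 67, 71}
insert 65 → {59, 63, 65, 67, 71}
run next job → 59; now {63, 65, 67, 71}
insert 70 → {63, 65, 67, 70, 71}
run next job → 63; now {65, 67, 70, 71}
insert 58 → {58, 65, 67, 70, 71}
insert 73 → {58, 65, 67, 70, 71, 73}
run next job → 58; now {65, 67, 70, 71, 73}
run next job → 65; now {67, 70, 71, 73}
run next job → 67; now {70, 71, 73}
insert 75 → {70, 71, 73, 75}
run next job → 70; now {71, 73, 75}
insert 50 → {50, 71, 73, 75}
insert 57 → {50, 57, 71, 73, 75}
insert 48 → {48, 50, 57, 71, 73, 75}
run next job → 48; now {50, 57, 71, 73, 75}
insert 64 → {50, 57, 64, 71, 73, 75}
run next job → 50; now {57, 64, 71, 73, 75}
insert 54 → {54, 57, 64, 71, 73, 75}
run next job → 54; now {57, 64, 71, 73, 75}
run next job → 57; now {64, 71, 73, 75}
run next job → 64; now {71, 73, 75}

59 → 63 → 58 → 65 → 67 → 70 → 48 → 50 → 54 → 57 → 64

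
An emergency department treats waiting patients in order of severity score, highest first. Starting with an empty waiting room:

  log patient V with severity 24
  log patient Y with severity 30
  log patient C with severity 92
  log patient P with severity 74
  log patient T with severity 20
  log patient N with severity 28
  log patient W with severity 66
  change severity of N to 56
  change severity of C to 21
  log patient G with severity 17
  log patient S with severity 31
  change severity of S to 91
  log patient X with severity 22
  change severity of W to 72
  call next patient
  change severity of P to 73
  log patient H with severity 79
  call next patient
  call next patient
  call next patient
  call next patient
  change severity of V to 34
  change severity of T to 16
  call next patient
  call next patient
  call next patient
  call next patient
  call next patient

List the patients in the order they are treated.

[S, H, P, W, N, V, Y, X, C, G]

add V (severity 24) → {V:24}
add Y (severity 30) → {Y:30, V:24}
add C (severity 92) → {C:92, Y:30, V:24}
add P (severity 74) → {C:92, P:74, Y:30, V:24}
add T (severity 20) → {C:92, P:74, Y:30, V:24, T:20}
add N (severity 28) → {C:92, P:74, Y:30, N:28, V:24, T:20}
add W (severity 66) → {C:92, P:74, W:66, Y:30, N:28, V:24, T:20}
update N to severity 56 → {C:92, P:74, W:66, N:56, Y:30, V:24, T:20}
update C to severity 21 → {P:74, W:66, N:56, Y:30, V:24, C:21, T:20}
add G (severity 17) → {P:74, W:66, N:56, Y:30, V:24, C:21, T:20, G:17}
add S (severity 31) → {P:74, W:66, N:56, S:31, Y:30, V:24, C:21, T:20, G:17}
update S to severity 91 → {S:91, P:74, W:66, N:56, Y:30, V:24, C:21, T:20, G:17}
add X (severity 22) → {S:91, P:74, W:66, N:56, Y:30, V:24, X:22, C:21, T:20, G:17}
update W to severity 72 → {S:91, P:74, W:72, N:56, Y:30, V:24, X:22, C:21, T:20, G:17}
call next patient → S; now {P:74, W:72, N:56, Y:30, V:24, X:22, C:21, T:20, G:17}
update P to severity 73 → {P:73, W:72, N:56, Y:30, V:24, X:22, C:21, T:20, G:17}
add H (severity 79) → {H:79, P:73, W:72, N:56, Y:30, V:24, X:22, C:21, T:20, G:17}
call next patient → H; now {P:73, W:72, N:56, Y:30, V:24, X:22, C:21, T:20, G:17}
call next patient → P; now {W:72, N:56, Y:30, V:24, X:22, C:21, T:20, G:17}
call next patient → W; now {N:56, Y:30, V:24, X:22, C:21, T:20, G:17}
call next patient → N; now {Y:30, V:24, X:22, C:21, T:20, G:17}
update V to severity 34 → {V:34, Y:30, X:22, C:21, T:20, G:17}
update T to severity 16 → {V:34, Y:30, X:22, C:21, G:17, T:16}
call next patient → V; now {Y:30, X:22, C:21, G:17, T:16}
call next patient → Y; now {X:22, C:21, G:17, T:16}
call next patient → X; now {C:21, G:17, T:16}
call next patient → C; now {G:17, T:16}
call next patient → G; now {T:16}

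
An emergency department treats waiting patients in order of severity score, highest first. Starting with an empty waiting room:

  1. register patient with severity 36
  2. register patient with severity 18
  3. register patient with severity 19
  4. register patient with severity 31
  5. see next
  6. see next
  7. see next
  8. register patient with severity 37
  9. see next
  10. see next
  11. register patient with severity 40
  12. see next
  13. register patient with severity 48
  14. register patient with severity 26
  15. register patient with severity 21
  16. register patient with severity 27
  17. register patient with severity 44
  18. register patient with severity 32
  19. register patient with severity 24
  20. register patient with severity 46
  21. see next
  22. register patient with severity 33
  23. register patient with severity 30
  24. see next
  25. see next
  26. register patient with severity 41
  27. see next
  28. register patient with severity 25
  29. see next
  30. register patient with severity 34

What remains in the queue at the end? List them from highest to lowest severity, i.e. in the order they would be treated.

[34, 32, 30, 27, 26, 25, 24, 21]

insert 36 → {36}
insert 18 → {36, 18}
insert 19 → {36, 19, 18}
insert 31 → {36, 31, 19, 18}
see next → 36; now {31, 19, 18}
see next → 31; now {19, 18}
see next → 19; now {18}
insert 37 → {37, 18}
see next → 37; now {18}
see next → 18; now {}
insert 40 → {40}
see next → 40; now {}
insert 48 → {48}
insert 26 → {48, 26}
insert 21 → {48, 26, 21}
insert 27 → {48, 27, 26, 21}
insert 44 → {48, 44, 27, 26, 21}
insert 32 → {48, 44, 32, 27, 26, 21}
insert 24 → {48, 44, 32, 27, 26, 24, 21}
insert 46 → {48, 46, 44, 32, 27, 26, 24, 21}
see next → 48; now {46, 44, 32, 27, 26, 24, 21}
insert 33 → {46, 44, 33, 32, 27, 26, 24, 21}
insert 30 → {46, 44, 33, 32, 30, 27, 26, 24, 21}
see next → 46; now {44, 33, 32, 30, 27, 26, 24, 21}
see next → 44; now {33, 32, 30, 27, 26, 24, 21}
insert 41 → {41, 33, 32, 30, 27, 26, 24, 21}
see next → 41; now {33, 32, 30, 27, 26, 24, 21}
insert 25 → {33, 32, 30, 27, 26, 25, 24, 21}
see next → 33; now {32, 30, 27, 26, 25, 24, 21}
insert 34 → {34, 32, 30, 27, 26, 25, 24, 21}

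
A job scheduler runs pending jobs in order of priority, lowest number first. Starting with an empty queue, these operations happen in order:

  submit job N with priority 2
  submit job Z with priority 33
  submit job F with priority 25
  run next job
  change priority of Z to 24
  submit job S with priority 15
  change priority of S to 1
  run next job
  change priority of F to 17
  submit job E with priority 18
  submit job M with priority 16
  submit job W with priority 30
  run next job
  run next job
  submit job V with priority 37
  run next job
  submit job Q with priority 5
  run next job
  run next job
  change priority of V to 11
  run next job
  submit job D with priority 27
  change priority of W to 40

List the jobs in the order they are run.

add N (priority 2) → {N:2}
add Z (priority 33) → {N:2, Z:33}
add F (priority 25) → {N:2, F:25, Z:33}
run next job → N; now {F:25, Z:33}
update Z to priority 24 → {Z:24, F:25}
add S (priority 15) → {S:15, Z:24, F:25}
update S to priority 1 → {S:1, Z:24, F:25}
run next job → S; now {Z:24, F:25}
update F to priority 17 → {F:17, Z:24}
add E (priority 18) → {F:17, E:18, Z:24}
add M (priority 16) → {M:16, F:17, E:18, Z:24}
add W (priority 30) → {M:16, F:17, E:18, Z:24, W:30}
run next job → M; now {F:17, E:18, Z:24, W:30}
run next job → F; now {E:18, Z:24, W:30}
add V (priority 37) → {E:18, Z:24, W:30, V:37}
run next job → E; now {Z:24, W:30, V:37}
add Q (priority 5) → {Q:5, Z:24, W:30, V:37}
run next job → Q; now {Z:24, W:30, V:37}
run next job → Z; now {W:30, V:37}
update V to priority 11 → {V:11, W:30}
run next job → V; now {W:30}
add D (priority 27) → {D:27, W:30}
update W to priority 40 → {D:27, W:40}

N, S, M, F, E, Q, Z, V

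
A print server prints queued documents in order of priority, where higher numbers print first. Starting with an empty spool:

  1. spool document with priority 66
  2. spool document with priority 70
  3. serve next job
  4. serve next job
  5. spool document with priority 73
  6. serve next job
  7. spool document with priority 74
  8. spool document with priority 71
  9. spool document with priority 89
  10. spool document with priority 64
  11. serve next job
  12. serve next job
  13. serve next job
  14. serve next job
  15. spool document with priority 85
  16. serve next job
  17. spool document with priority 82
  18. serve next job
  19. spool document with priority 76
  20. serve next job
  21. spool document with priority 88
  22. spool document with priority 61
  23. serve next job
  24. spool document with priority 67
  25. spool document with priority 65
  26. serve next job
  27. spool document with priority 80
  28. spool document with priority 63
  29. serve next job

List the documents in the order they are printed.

70 → 66 → 73 → 89 → 74 → 71 → 64 → 85 → 82 → 76 → 88 → 67 → 80

insert 66 → {66}
insert 70 → {70, 66}
serve next job → 70; now {66}
serve next job → 66; now {}
insert 73 → {73}
serve next job → 73; now {}
insert 74 → {74}
insert 71 → {74, 71}
insert 89 → {89, 74, 71}
insert 64 → {89, 74, 71, 64}
serve next job → 89; now {74, 71, 64}
serve next job → 74; now {71, 64}
serve next job → 71; now {64}
serve next job → 64; now {}
insert 85 → {85}
serve next job → 85; now {}
insert 82 → {82}
serve next job → 82; now {}
insert 76 → {76}
serve next job → 76; now {}
insert 88 → {88}
insert 61 → {88, 61}
serve next job → 88; now {61}
insert 67 → {67, 61}
insert 65 → {67, 65, 61}
serve next job → 67; now {65, 61}
insert 80 → {80, 65, 61}
insert 63 → {80, 65, 63, 61}
serve next job → 80; now {65, 63, 61}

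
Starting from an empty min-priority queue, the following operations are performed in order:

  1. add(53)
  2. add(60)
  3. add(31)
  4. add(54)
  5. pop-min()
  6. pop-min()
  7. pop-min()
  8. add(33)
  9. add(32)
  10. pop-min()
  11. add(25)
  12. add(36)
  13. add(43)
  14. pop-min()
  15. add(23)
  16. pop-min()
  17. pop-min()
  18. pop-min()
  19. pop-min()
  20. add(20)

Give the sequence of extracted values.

[31, 53, 54, 32, 25, 23, 33, 36, 43]

insert 53 → {53}
insert 60 → {53, 60}
insert 31 → {31, 53, 60}
insert 54 → {31, 53, 54, 60}
pop-min → 31; now {53, 54, 60}
pop-min → 53; now {54, 60}
pop-min → 54; now {60}
insert 33 → {33, 60}
insert 32 → {32, 33, 60}
pop-min → 32; now {33, 60}
insert 25 → {25, 33, 60}
insert 36 → {25, 33, 36, 60}
insert 43 → {25, 33, 36, 43, 60}
pop-min → 25; now {33, 36, 43, 60}
insert 23 → {23, 33, 36, 43, 60}
pop-min → 23; now {33, 36, 43, 60}
pop-min → 33; now {36, 43, 60}
pop-min → 36; now {43, 60}
pop-min → 43; now {60}
insert 20 → {20, 60}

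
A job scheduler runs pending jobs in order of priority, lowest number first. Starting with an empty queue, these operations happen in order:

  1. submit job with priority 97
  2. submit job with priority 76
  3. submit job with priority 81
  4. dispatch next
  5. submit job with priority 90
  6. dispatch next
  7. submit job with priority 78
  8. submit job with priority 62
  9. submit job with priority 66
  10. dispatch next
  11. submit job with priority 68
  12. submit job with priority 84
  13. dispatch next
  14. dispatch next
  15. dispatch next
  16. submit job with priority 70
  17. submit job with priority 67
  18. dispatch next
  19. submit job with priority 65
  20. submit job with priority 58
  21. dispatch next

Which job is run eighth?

insert 97 → {97}
insert 76 → {76, 97}
insert 81 → {76, 81, 97}
dispatch next → 76; now {81, 97}
insert 90 → {81, 90, 97}
dispatch next → 81; now {90, 97}
insert 78 → {78, 90, 97}
insert 62 → {62, 78, 90, 97}
insert 66 → {62, 66, 78, 90, 97}
dispatch next → 62; now {66, 78, 90, 97}
insert 68 → {66, 68, 78, 90, 97}
insert 84 → {66, 68, 78, 84, 90, 97}
dispatch next → 66; now {68, 78, 84, 90, 97}
dispatch next → 68; now {78, 84, 90, 97}
dispatch next → 78; now {84, 90, 97}
insert 70 → {70, 84, 90, 97}
insert 67 → {67, 70, 84, 90, 97}
dispatch next → 67; now {70, 84, 90, 97}
insert 65 → {65, 70, 84, 90, 97}
insert 58 → {58, 65, 70, 84, 90, 97}
dispatch next → 58; now {65, 70, 84, 90, 97}

58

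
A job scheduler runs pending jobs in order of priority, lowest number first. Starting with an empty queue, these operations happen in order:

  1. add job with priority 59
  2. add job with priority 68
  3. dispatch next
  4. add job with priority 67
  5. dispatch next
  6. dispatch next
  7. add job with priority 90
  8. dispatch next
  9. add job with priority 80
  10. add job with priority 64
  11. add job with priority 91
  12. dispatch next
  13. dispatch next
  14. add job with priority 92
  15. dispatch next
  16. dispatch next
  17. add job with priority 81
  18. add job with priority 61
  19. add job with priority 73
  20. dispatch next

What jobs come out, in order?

[59, 67, 68, 90, 64, 80, 91, 92, 61]

insert 59 → {59}
insert 68 → {59, 68}
dispatch next → 59; now {68}
insert 67 → {67, 68}
dispatch next → 67; now {68}
dispatch next → 68; now {}
insert 90 → {90}
dispatch next → 90; now {}
insert 80 → {80}
insert 64 → {64, 80}
insert 91 → {64, 80, 91}
dispatch next → 64; now {80, 91}
dispatch next → 80; now {91}
insert 92 → {91, 92}
dispatch next → 91; now {92}
dispatch next → 92; now {}
insert 81 → {81}
insert 61 → {61, 81}
insert 73 → {61, 73, 81}
dispatch next → 61; now {73, 81}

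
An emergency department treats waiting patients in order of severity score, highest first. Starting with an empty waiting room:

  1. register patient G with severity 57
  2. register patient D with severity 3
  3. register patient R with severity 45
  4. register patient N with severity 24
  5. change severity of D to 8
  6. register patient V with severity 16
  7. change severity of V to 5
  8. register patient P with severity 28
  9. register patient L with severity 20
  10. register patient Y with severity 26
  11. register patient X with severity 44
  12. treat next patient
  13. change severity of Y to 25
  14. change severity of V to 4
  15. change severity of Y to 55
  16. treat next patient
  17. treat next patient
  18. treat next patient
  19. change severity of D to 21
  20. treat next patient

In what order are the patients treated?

[G, Y, R, X, P]

add G (severity 57) → {G:57}
add D (severity 3) → {G:57, D:3}
add R (severity 45) → {G:57, R:45, D:3}
add N (severity 24) → {G:57, R:45, N:24, D:3}
update D to severity 8 → {G:57, R:45, N:24, D:8}
add V (severity 16) → {G:57, R:45, N:24, V:16, D:8}
update V to severity 5 → {G:57, R:45, N:24, D:8, V:5}
add P (severity 28) → {G:57, R:45, P:28, N:24, D:8, V:5}
add L (severity 20) → {G:57, R:45, P:28, N:24, L:20, D:8, V:5}
add Y (severity 26) → {G:57, R:45, P:28, Y:26, N:24, L:20, D:8, V:5}
add X (severity 44) → {G:57, R:45, X:44, P:28, Y:26, N:24, L:20, D:8, V:5}
treat next patient → G; now {R:45, X:44, P:28, Y:26, N:24, L:20, D:8, V:5}
update Y to severity 25 → {R:45, X:44, P:28, Y:25, N:24, L:20, D:8, V:5}
update V to severity 4 → {R:45, X:44, P:28, Y:25, N:24, L:20, D:8, V:4}
update Y to severity 55 → {Y:55, R:45, X:44, P:28, N:24, L:20, D:8, V:4}
treat next patient → Y; now {R:45, X:44, P:28, N:24, L:20, D:8, V:4}
treat next patient → R; now {X:44, P:28, N:24, L:20, D:8, V:4}
treat next patient → X; now {P:28, N:24, L:20, D:8, V:4}
update D to severity 21 → {P:28, N:24, D:21, L:20, V:4}
treat next patient → P; now {N:24, D:21, L:20, V:4}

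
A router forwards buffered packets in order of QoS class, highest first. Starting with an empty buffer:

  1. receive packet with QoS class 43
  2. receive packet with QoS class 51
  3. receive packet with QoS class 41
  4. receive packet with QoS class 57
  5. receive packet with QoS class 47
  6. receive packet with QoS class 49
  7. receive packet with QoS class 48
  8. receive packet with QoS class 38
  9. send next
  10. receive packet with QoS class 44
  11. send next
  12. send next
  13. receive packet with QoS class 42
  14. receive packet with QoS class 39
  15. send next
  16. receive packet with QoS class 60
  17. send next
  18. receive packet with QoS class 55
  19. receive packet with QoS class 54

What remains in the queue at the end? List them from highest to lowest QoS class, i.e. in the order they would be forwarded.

insert 43 → {43}
insert 51 → {51, 43}
insert 41 → {51, 43, 41}
insert 57 → {57, 51, 43, 41}
insert 47 → {57, 51, 47, 43, 41}
insert 49 → {57, 51, 49, 47, 43, 41}
insert 48 → {57, 51, 49, 48, 47, 43, 41}
insert 38 → {57, 51, 49, 48, 47, 43, 41, 38}
send next → 57; now {51, 49, 48, 47, 43, 41, 38}
insert 44 → {51, 49, 48, 47, 44, 43, 41, 38}
send next → 51; now {49, 48, 47, 44, 43, 41, 38}
send next → 49; now {48, 47, 44, 43, 41, 38}
insert 42 → {48, 47, 44, 43, 42, 41, 38}
insert 39 → {48, 47, 44, 43, 42, 41, 39, 38}
send next → 48; now {47, 44, 43, 42, 41, 39, 38}
insert 60 → {60, 47, 44, 43, 42, 41, 39, 38}
send next → 60; now {47, 44, 43, 42, 41, 39, 38}
insert 55 → {55, 47, 44, 43, 42, 41, 39, 38}
insert 54 → {55, 54, 47, 44, 43, 42, 41, 39, 38}

55 → 54 → 47 → 44 → 43 → 42 → 41 → 39 → 38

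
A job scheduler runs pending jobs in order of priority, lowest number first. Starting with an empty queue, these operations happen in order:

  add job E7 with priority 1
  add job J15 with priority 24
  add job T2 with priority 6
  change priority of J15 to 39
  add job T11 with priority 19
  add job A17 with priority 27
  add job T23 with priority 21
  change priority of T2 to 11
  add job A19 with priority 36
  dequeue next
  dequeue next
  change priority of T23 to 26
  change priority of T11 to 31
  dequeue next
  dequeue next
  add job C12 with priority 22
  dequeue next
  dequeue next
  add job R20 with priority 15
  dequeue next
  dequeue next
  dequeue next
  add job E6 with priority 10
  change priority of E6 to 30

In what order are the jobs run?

add E7 (priority 1) → {E7:1}
add J15 (priority 24) → {E7:1, J15:24}
add T2 (priority 6) → {E7:1, T2:6, J15:24}
update J15 to priority 39 → {E7:1, T2:6, J15:39}
add T11 (priority 19) → {E7:1, T2:6, T11:19, J15:39}
add A17 (priority 27) → {E7:1, T2:6, T11:19, A17:27, J15:39}
add T23 (priority 21) → {E7:1, T2:6, T11:19, T23:21, A17:27, J15:39}
update T2 to priority 11 → {E7:1, T2:11, T11:19, T23:21, A17:27, J15:39}
add A19 (priority 36) → {E7:1, T2:11, T11:19, T23:21, A17:27, A19:36, J15:39}
dequeue next → E7; now {T2:11, T11:19, T23:21, A17:27, A19:36, J15:39}
dequeue next → T2; now {T11:19, T23:21, A17:27, A19:36, J15:39}
update T23 to priority 26 → {T11:19, T23:26, A17:27, A19:36, J15:39}
update T11 to priority 31 → {T23:26, A17:27, T11:31, A19:36, J15:39}
dequeue next → T23; now {A17:27, T11:31, A19:36, J15:39}
dequeue next → A17; now {T11:31, A19:36, J15:39}
add C12 (priority 22) → {C12:22, T11:31, A19:36, J15:39}
dequeue next → C12; now {T11:31, A19:36, J15:39}
dequeue next → T11; now {A19:36, J15:39}
add R20 (priority 15) → {R20:15, A19:36, J15:39}
dequeue next → R20; now {A19:36, J15:39}
dequeue next → A19; now {J15:39}
dequeue next → J15; now {}
add E6 (priority 10) → {E6:10}
update E6 to priority 30 → {E6:30}

E7, T2, T23, A17, C12, T11, R20, A19, J15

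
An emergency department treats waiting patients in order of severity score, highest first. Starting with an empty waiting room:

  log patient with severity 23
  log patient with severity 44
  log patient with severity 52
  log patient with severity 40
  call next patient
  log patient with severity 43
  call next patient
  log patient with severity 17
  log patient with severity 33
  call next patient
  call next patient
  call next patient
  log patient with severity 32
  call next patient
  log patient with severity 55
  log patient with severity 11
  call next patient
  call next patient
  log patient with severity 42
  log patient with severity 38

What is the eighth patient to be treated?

insert 23 → {23}
insert 44 → {44, 23}
insert 52 → {52, 44, 23}
insert 40 → {52, 44, 40, 23}
call next patient → 52; now {44, 40, 23}
insert 43 → {44, 43, 40, 23}
call next patient → 44; now {43, 40, 23}
insert 17 → {43, 40, 23, 17}
insert 33 → {43, 40, 33, 23, 17}
call next patient → 43; now {40, 33, 23, 17}
call next patient → 40; now {33, 23, 17}
call next patient → 33; now {23, 17}
insert 32 → {32, 23, 17}
call next patient → 32; now {23, 17}
insert 55 → {55, 23, 17}
insert 11 → {55, 23, 17, 11}
call next patient → 55; now {23, 17, 11}
call next patient → 23; now {17, 11}
insert 42 → {42, 17, 11}
insert 38 → {42, 38, 17, 11}

23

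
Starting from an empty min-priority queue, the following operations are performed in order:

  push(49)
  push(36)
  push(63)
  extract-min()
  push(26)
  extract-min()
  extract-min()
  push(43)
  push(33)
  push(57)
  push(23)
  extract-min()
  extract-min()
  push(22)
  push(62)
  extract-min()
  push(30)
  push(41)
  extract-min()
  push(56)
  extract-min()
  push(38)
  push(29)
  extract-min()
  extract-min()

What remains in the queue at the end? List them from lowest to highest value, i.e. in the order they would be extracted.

[43, 56, 57, 62, 63]

insert 49 → {49}
insert 36 → {36, 49}
insert 63 → {36, 49, 63}
extract-min → 36; now {49, 63}
insert 26 → {26, 49, 63}
extract-min → 26; now {49, 63}
extract-min → 49; now {63}
insert 43 → {43, 63}
insert 33 → {33, 43, 63}
insert 57 → {33, 43, 57, 63}
insert 23 → {23, 33, 43, 57, 63}
extract-min → 23; now {33, 43, 57, 63}
extract-min → 33; now {43, 57, 63}
insert 22 → {22, 43, 57, 63}
insert 62 → {22, 43, 57, 62, 63}
extract-min → 22; now {43, 57, 62, 63}
insert 30 → {30, 43, 57, 62, 63}
insert 41 → {30, 41, 43, 57, 62, 63}
extract-min → 30; now {41, 43, 57, 62, 63}
insert 56 → {41, 43, 56, 57, 62, 63}
extract-min → 41; now {43, 56, 57, 62, 63}
insert 38 → {38, 43, 56, 57, 62, 63}
insert 29 → {29, 38, 43, 56, 57, 62, 63}
extract-min → 29; now {38, 43, 56, 57, 62, 63}
extract-min → 38; now {43, 56, 57, 62, 63}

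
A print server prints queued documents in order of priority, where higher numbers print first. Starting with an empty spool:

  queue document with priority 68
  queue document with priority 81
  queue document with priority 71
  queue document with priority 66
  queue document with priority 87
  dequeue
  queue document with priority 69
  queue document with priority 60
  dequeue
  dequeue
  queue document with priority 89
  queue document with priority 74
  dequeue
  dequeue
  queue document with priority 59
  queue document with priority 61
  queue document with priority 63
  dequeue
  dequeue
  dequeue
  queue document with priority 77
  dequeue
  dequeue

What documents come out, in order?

insert 68 → {68}
insert 81 → {81, 68}
insert 71 → {81, 71, 68}
insert 66 → {81, 71, 68, 66}
insert 87 → {87, 81, 71, 68, 66}
dequeue → 87; now {81, 71, 68, 66}
insert 69 → {81, 71, 69, 68, 66}
insert 60 → {81, 71, 69, 68, 66, 60}
dequeue → 81; now {71, 69, 68, 66, 60}
dequeue → 71; now {69, 68, 66, 60}
insert 89 → {89, 69, 68, 66, 60}
insert 74 → {89, 74, 69, 68, 66, 60}
dequeue → 89; now {74, 69, 68, 66, 60}
dequeue → 74; now {69, 68, 66, 60}
insert 59 → {69, 68, 66, 60, 59}
insert 61 → {69, 68, 66, 61, 60, 59}
insert 63 → {69, 68, 66, 63, 61, 60, 59}
dequeue → 69; now {68, 66, 63, 61, 60, 59}
dequeue → 68; now {66, 63, 61, 60, 59}
dequeue → 66; now {63, 61, 60, 59}
insert 77 → {77, 63, 61, 60, 59}
dequeue → 77; now {63, 61, 60, 59}
dequeue → 63; now {61, 60, 59}

87, 81, 71, 89, 74, 69, 68, 66, 77, 63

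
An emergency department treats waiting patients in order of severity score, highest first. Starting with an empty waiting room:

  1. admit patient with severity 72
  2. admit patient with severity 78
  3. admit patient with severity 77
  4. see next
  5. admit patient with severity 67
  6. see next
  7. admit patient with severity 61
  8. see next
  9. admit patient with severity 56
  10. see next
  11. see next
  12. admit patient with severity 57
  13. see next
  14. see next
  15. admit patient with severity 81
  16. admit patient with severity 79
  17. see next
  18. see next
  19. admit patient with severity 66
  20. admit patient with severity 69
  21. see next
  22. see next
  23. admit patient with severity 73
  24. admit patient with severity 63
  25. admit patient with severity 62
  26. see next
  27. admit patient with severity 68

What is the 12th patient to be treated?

insert 72 → {72}
insert 78 → {78, 72}
insert 77 → {78, 77, 72}
see next → 78; now {77, 72}
insert 67 → {77, 72, 67}
see next → 77; now {72, 67}
insert 61 → {72, 67, 61}
see next → 72; now {67, 61}
insert 56 → {67, 61, 56}
see next → 67; now {61, 56}
see next → 61; now {56}
insert 57 → {57, 56}
see next → 57; now {56}
see next → 56; now {}
insert 81 → {81}
insert 79 → {81, 79}
see next → 81; now {79}
see next → 79; now {}
insert 66 → {66}
insert 69 → {69, 66}
see next → 69; now {66}
see next → 66; now {}
insert 73 → {73}
insert 63 → {73, 63}
insert 62 → {73, 63, 62}
see next → 73; now {63, 62}
insert 68 → {68, 63, 62}

73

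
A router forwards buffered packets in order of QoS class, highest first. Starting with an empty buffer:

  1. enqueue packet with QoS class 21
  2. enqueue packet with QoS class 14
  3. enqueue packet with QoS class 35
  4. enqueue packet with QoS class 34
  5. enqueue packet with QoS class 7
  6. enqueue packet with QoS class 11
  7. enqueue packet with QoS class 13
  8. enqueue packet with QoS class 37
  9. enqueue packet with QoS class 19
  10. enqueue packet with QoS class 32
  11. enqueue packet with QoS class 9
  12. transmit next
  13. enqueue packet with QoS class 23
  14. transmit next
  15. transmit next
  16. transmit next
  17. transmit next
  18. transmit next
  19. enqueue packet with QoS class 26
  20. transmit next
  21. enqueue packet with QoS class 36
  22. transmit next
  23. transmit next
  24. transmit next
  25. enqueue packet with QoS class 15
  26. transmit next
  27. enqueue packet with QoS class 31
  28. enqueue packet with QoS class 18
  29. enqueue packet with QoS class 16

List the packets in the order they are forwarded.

[37, 35, 34, 32, 23, 21, 26, 36, 19, 14, 15]

insert 21 → {21}
insert 14 → {21, 14}
insert 35 → {35, 21, 14}
insert 34 → {35, 34, 21, 14}
insert 7 → {35, 34, 21, 14, 7}
insert 11 → {35, 34, 21, 14, 11, 7}
insert 13 → {35, 34, 21, 14, 13, 11, 7}
insert 37 → {37, 35, 34, 21, 14, 13, 11, 7}
insert 19 → {37, 35, 34, 21, 19, 14, 13, 11, 7}
insert 32 → {37, 35, 34, 32, 21, 19, 14, 13, 11, 7}
insert 9 → {37, 35, 34, 32, 21, 19, 14, 13, 11, 9, 7}
transmit next → 37; now {35, 34, 32, 21, 19, 14, 13, 11, 9, 7}
insert 23 → {35, 34, 32, 23, 21, 19, 14, 13, 11, 9, 7}
transmit next → 35; now {34, 32, 23, 21, 19, 14, 13, 11, 9, 7}
transmit next → 34; now {32, 23, 21, 19, 14, 13, 11, 9, 7}
transmit next → 32; now {23, 21, 19, 14, 13, 11, 9, 7}
transmit next → 23; now {21, 19, 14, 13, 11, 9, 7}
transmit next → 21; now {19, 14, 13, 11, 9, 7}
insert 26 → {26, 19, 14, 13, 11, 9, 7}
transmit next → 26; now {19, 14, 13, 11, 9, 7}
insert 36 → {36, 19, 14, 13, 11, 9, 7}
transmit next → 36; now {19, 14, 13, 11, 9, 7}
transmit next → 19; now {14, 13, 11, 9, 7}
transmit next → 14; now {13, 11, 9, 7}
insert 15 → {15, 13, 11, 9, 7}
transmit next → 15; now {13, 11, 9, 7}
insert 31 → {31, 13, 11, 9, 7}
insert 18 → {31, 18, 13, 11, 9, 7}
insert 16 → {31, 18, 16, 13, 11, 9, 7}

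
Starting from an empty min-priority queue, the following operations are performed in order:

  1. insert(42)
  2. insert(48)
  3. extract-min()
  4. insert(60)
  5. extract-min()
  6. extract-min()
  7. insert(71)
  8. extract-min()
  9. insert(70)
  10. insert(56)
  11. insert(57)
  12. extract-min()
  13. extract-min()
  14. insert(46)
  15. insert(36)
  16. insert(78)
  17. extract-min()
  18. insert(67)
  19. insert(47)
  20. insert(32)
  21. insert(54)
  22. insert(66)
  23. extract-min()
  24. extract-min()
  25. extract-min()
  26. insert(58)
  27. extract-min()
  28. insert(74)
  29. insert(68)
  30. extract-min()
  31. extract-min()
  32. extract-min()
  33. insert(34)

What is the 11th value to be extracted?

54

insert 42 → {42}
insert 48 → {42, 48}
extract-min → 42; now {48}
insert 60 → {48, 60}
extract-min → 48; now {60}
extract-min → 60; now {}
insert 71 → {71}
extract-min → 71; now {}
insert 70 → {70}
insert 56 → {56, 70}
insert 57 → {56, 57, 70}
extract-min → 56; now {57, 70}
extract-min → 57; now {70}
insert 46 → {46, 70}
insert 36 → {36, 46, 70}
insert 78 → {36, 46, 70, 78}
extract-min → 36; now {46, 70, 78}
insert 67 → {46, 67, 70, 78}
insert 47 → {46, 47, 67, 70, 78}
insert 32 → {32, 46, 47, 67, 70, 78}
insert 54 → {32, 46, 47, 54, 67, 70, 78}
insert 66 → {32, 46, 47, 54, 66, 67, 70, 78}
extract-min → 32; now {46, 47, 54, 66, 67, 70, 78}
extract-min → 46; now {47, 54, 66, 67, 70, 78}
extract-min → 47; now {54, 66, 67, 70, 78}
insert 58 → {54, 58, 66, 67, 70, 78}
extract-min → 54; now {58, 66, 67, 70, 78}
insert 74 → {58, 66, 67, 70, 74, 78}
insert 68 → {58, 66, 67, 68, 70, 74, 78}
extract-min → 58; now {66, 67, 68, 70, 74, 78}
extract-min → 66; now {67, 68, 70, 74, 78}
extract-min → 67; now {68, 70, 74, 78}
insert 34 → {34, 68, 70, 74, 78}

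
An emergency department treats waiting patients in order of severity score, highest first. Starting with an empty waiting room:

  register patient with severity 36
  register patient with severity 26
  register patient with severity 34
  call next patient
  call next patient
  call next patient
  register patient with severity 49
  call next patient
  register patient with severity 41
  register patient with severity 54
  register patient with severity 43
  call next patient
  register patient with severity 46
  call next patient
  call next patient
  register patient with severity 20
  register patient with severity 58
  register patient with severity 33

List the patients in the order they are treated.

insert 36 → {36}
insert 26 → {36, 26}
insert 34 → {36, 34, 26}
call next patient → 36; now {34, 26}
call next patient → 34; now {26}
call next patient → 26; now {}
insert 49 → {49}
call next patient → 49; now {}
insert 41 → {41}
insert 54 → {54, 41}
insert 43 → {54, 43, 41}
call next patient → 54; now {43, 41}
insert 46 → {46, 43, 41}
call next patient → 46; now {43, 41}
call next patient → 43; now {41}
insert 20 → {41, 20}
insert 58 → {58, 41, 20}
insert 33 → {58, 41, 33, 20}

36 → 34 → 26 → 49 → 54 → 46 → 43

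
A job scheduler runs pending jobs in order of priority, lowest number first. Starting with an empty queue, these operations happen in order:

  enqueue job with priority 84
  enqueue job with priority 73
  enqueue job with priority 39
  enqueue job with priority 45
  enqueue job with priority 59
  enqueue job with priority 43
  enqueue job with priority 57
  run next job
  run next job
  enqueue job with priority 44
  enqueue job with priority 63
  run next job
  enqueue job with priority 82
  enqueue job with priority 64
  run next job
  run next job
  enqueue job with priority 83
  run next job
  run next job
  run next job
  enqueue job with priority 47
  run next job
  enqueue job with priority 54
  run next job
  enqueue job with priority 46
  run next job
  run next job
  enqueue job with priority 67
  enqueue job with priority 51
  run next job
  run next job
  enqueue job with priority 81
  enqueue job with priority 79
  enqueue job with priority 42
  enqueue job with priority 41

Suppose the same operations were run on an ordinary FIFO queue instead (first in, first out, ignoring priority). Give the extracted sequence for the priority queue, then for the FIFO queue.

priority queue: [39, 43, 44, 45, 57, 59, 63, 64, 47, 54, 46, 73, 51, 67]; FIFO queue: 84, 73, 39, 45, 59, 43, 57, 44, 63, 82, 64, 83, 47, 54

insert 84 → {84}
insert 73 → {73, 84}
insert 39 → {39, 73, 84}
insert 45 → {39, 45, 73, 84}
insert 59 → {39, 45, 59, 73, 84}
insert 43 → {39, 43, 45, 59, 73, 84}
insert 57 → {39, 43, 45, 57, 59, 73, 84}
run next job → 39; now {43, 45, 57, 59, 73, 84}
run next job → 43; now {45, 57, 59, 73, 84}
insert 44 → {44, 45, 57, 59, 73, 84}
insert 63 → {44, 45, 57, 59, 63, 73, 84}
run next job → 44; now {45, 57, 59, 63, 73, 84}
insert 82 → {45, 57, 59, 63, 73, 82, 84}
insert 64 → {45, 57, 59, 63, 64, 73, 82, 84}
run next job → 45; now {57, 59, 63, 64, 73, 82, 84}
run next job → 57; now {59, 63, 64, 73, 82, 84}
insert 83 → {59, 63, 64, 73, 82, 83, 84}
run next job → 59; now {63, 64, 73, 82, 83, 84}
run next job → 63; now {64, 73, 82, 83, 84}
run next job → 64; now {73, 82, 83, 84}
insert 47 → {47, 73, 82, 83, 84}
run next job → 47; now {73, 82, 83, 84}
insert 54 → {54, 73, 82, 83, 84}
run next job → 54; now {73, 82, 83, 84}
insert 46 → {46, 73, 82, 83, 84}
run next job → 46; now {73, 82, 83, 84}
run next job → 73; now {82, 83, 84}
insert 67 → {67, 82, 83, 84}
insert 51 → {51, 67, 82, 83, 84}
run next job → 51; now {67, 82, 83, 84}
run next job → 67; now {82, 83, 84}
insert 81 → {81, 82, 83, 84}
insert 79 → {79, 81, 82, 83, 84}
insert 42 → {42, 79, 81, 82, 83, 84}
insert 41 → {41, 42, 79, 81, 82, 83, 84}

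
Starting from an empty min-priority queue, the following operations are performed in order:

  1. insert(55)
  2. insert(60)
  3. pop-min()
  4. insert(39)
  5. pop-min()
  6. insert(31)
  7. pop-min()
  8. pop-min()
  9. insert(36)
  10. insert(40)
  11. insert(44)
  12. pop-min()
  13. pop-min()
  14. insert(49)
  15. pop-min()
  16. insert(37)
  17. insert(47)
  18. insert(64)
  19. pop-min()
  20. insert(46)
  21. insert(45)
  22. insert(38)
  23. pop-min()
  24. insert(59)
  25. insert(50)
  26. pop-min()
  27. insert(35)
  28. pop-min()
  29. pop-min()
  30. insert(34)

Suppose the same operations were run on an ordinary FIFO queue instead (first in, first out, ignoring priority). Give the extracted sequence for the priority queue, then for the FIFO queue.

priority queue: 55 → 39 → 31 → 60 → 36 → 40 → 44 → 37 → 38 → 45 → 35 → 46; FIFO queue: [55, 60, 39, 31, 36, 40, 44, 49, 37, 47, 64, 46]

insert 55 → {55}
insert 60 → {55, 60}
pop-min → 55; now {60}
insert 39 → {39, 60}
pop-min → 39; now {60}
insert 31 → {31, 60}
pop-min → 31; now {60}
pop-min → 60; now {}
insert 36 → {36}
insert 40 → {36, 40}
insert 44 → {36, 40, 44}
pop-min → 36; now {40, 44}
pop-min → 40; now {44}
insert 49 → {44, 49}
pop-min → 44; now {49}
insert 37 → {37, 49}
insert 47 → {37, 47, 49}
insert 64 → {37, 47, 49, 64}
pop-min → 37; now {47, 49, 64}
insert 46 → {46, 47, 49, 64}
insert 45 → {45, 46, 47, 49, 64}
insert 38 → {38, 45, 46, 47, 49, 64}
pop-min → 38; now {45, 46, 47, 49, 64}
insert 59 → {45, 46, 47, 49, 59, 64}
insert 50 → {45, 46, 47, 49, 50, 59, 64}
pop-min → 45; now {46, 47, 49, 50, 59, 64}
insert 35 → {35, 46, 47, 49, 50, 59, 64}
pop-min → 35; now {46, 47, 49, 50, 59, 64}
pop-min → 46; now {47, 49, 50, 59, 64}
insert 34 → {34, 47, 49, 50, 59, 64}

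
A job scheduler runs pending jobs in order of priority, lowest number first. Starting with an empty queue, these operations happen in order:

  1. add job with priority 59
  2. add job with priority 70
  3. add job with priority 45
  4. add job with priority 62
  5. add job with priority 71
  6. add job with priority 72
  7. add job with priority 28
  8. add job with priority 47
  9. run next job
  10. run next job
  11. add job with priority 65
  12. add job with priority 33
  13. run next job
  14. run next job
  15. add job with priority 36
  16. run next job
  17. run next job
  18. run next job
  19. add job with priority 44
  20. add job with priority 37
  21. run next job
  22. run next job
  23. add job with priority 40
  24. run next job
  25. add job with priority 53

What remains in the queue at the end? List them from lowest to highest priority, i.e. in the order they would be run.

insert 59 → {59}
insert 70 → {59, 70}
insert 45 → {45, 59, 70}
insert 62 → {45, 59, 62, 70}
insert 71 → {45, 59, 62, 70, 71}
insert 72 → {45, 59, 62, 70, 71, 72}
insert 28 → {28, 45, 59, 62, 70, 71, 72}
insert 47 → {28, 45, 47, 59, 62, 70, 71, 72}
run next job → 28; now {45, 47, 59, 62, 70, 71, 72}
run next job → 45; now {47, 59, 62, 70, 71, 72}
insert 65 → {47, 59, 62, 65, 70, 71, 72}
insert 33 → {33, 47, 59, 62, 65, 70, 71, 72}
run next job → 33; now {47, 59, 62, 65, 70, 71, 72}
run next job → 47; now {59, 62, 65, 70, 71, 72}
insert 36 → {36, 59, 62, 65, 70, 71, 72}
run next job → 36; now {59, 62, 65, 70, 71, 72}
run next job → 59; now {62, 65, 70, 71, 72}
run next job → 62; now {65, 70, 71, 72}
insert 44 → {44, 65, 70, 71, 72}
insert 37 → {37, 44, 65, 70, 71, 72}
run next job → 37; now {44, 65, 70, 71, 72}
run next job → 44; now {65, 70, 71, 72}
insert 40 → {40, 65, 70, 71, 72}
run next job → 40; now {65, 70, 71, 72}
insert 53 → {53, 65, 70, 71, 72}

[53, 65, 70, 71, 72]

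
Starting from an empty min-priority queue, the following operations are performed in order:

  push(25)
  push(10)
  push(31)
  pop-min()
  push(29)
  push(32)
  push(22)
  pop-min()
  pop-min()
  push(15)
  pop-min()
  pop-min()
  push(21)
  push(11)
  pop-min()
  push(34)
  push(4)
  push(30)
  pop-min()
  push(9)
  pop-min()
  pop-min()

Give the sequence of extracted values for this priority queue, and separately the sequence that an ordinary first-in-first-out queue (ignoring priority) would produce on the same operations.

priority queue: [10, 22, 25, 15, 29, 11, 4, 9, 21]; FIFO queue: 25 → 10 → 31 → 29 → 32 → 22 → 15 → 21 → 11

insert 25 → {25}
insert 10 → {10, 25}
insert 31 → {10, 25, 31}
pop-min → 10; now {25, 31}
insert 29 → {25, 29, 31}
insert 32 → {25, 29, 31, 32}
insert 22 → {22, 25, 29, 31, 32}
pop-min → 22; now {25, 29, 31, 32}
pop-min → 25; now {29, 31, 32}
insert 15 → {15, 29, 31, 32}
pop-min → 15; now {29, 31, 32}
pop-min → 29; now {31, 32}
insert 21 → {21, 31, 32}
insert 11 → {11, 21, 31, 32}
pop-min → 11; now {21, 31, 32}
insert 34 → {21, 31, 32, 34}
insert 4 → {4, 21, 31, 32, 34}
insert 30 → {4, 21, 30, 31, 32, 34}
pop-min → 4; now {21, 30, 31, 32, 34}
insert 9 → {9, 21, 30, 31, 32, 34}
pop-min → 9; now {21, 30, 31, 32, 34}
pop-min → 21; now {30, 31, 32, 34}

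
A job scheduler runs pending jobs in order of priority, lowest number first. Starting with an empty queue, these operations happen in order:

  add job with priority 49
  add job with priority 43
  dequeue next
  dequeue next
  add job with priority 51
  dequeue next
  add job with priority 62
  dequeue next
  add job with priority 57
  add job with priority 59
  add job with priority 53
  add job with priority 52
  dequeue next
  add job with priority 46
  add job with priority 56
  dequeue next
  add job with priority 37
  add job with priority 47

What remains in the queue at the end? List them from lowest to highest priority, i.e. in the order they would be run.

insert 49 → {49}
insert 43 → {43, 49}
dequeue next → 43; now {49}
dequeue next → 49; now {}
insert 51 → {51}
dequeue next → 51; now {}
insert 62 → {62}
dequeue next → 62; now {}
insert 57 → {57}
insert 59 → {57, 59}
insert 53 → {53, 57, 59}
insert 52 → {52, 53, 57, 59}
dequeue next → 52; now {53, 57, 59}
insert 46 → {46, 53, 57, 59}
insert 56 → {46, 53, 56, 57, 59}
dequeue next → 46; now {53, 56, 57, 59}
insert 37 → {37, 53, 56, 57, 59}
insert 47 → {37, 47, 53, 56, 57, 59}

37, 47, 53, 56, 57, 59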